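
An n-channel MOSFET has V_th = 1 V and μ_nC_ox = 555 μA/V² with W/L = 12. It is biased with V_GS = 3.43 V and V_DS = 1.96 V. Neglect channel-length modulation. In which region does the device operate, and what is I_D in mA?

Triode; I_D = 18.9 mA

k_n = μ_nC_ox · (W/L) = 6.66 mA/V².
V_ov = V_GS − V_th = 3.43 − 1 = 2.43 V.
Since V_DS = 1.96 V < V_ov = 2.43 V, the device is in the triode region.
I_D = k_n [V_ov · V_DS − ½ V_DS²] = 6.66 × [2.43 × 1.96 − 0.5 × 1.96²] = 18.9 mA.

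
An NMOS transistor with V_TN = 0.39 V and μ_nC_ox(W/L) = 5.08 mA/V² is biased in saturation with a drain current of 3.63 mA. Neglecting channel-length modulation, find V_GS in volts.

V_GS = 1.59 V

In saturation I_D = ½ k_n (V_GS − V_TN)², so V_GS − V_TN = √(2 I_D / k_n) = √(2 × 3.63 / 5.08) = 1.2 V.
V_GS = 0.39 + 1.2 = 1.59 V.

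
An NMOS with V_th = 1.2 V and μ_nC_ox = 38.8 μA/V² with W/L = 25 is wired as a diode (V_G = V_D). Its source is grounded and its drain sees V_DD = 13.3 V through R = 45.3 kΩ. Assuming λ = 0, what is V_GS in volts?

With gate tied to drain, V_GS = V_DS ≥ V_GS − V_th, so the device is in saturation.
k_n = μ_nC_ox · (W/L) = 0.97 mA/V².
KCL at the drain: ½ k_n (V_GS − V_th)² = (V_DD − V_GS)/R.
Let x = V_GS − 1.2. Then 22 x² + x − 12.1 = 0, giving x = 0.72 V (positive root), so V_GS = 1.92 V.
I_D = (V_DD − V_GS)/R = (13.3 − 1.92) / 45.3 = 0.251 mA.

V_GS = 1.92 V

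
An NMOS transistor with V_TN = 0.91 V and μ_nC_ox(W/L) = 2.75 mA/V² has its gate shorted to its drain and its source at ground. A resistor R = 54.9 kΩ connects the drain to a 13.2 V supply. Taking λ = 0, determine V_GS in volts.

V_GS = 1.31 V

With gate tied to drain, V_GS = V_DS ≥ V_GS − V_TN, so the device is in saturation.
KCL at the drain: ½ k_n (V_GS − V_TN)² = (V_DD − V_GS)/R.
Let x = V_GS − 0.91. Then 75.5 x² + x − 12.29 = 0, giving x = 0.397 V (positive root), so V_GS = 1.31 V.
I_D = (V_DD − V_GS)/R = (13.2 − 1.31) / 54.9 = 0.217 mA.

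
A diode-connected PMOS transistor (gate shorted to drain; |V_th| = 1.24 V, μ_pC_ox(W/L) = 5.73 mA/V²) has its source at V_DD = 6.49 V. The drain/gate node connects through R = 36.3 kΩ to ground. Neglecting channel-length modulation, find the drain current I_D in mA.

I_D = 0.139 mA

With gate tied to drain, V_SG = V_SD ≥ V_SG − |V_th|, so the device is in saturation.
KCL at the drain: ½ k_p (V_SG − |V_th|)² = (V_DD − V_SG)/R.
Let x = V_SG − 1.24. Then 104 x² + x − 5.25 = 0, giving x = 0.22 V (positive root), so V_SG = 1.46 V.
I_D = (V_DD − V_SG)/R = (6.49 − 1.46) / 36.3 = 0.139 mA.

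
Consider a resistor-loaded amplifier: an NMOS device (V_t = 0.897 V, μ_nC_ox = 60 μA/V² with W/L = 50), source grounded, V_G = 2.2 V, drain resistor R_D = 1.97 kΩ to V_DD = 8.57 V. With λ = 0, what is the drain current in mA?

I_D = 2.55 mA

V_GS = V_G = 2.2 V, so V_ov = 2.2 − 0.897 = 1.3 V.
k_n = μ_nC_ox · (W/L) = 3 mA/V².
Assume saturation: I_D = ½ k_n V_ov² = 0.5 × 3 × 1.3² = 2.55 mA, giving V_DS = V_DD − I_D R_D = 8.57 − 2.55 × 1.97 = 3.55 V.
V_DS = 3.55 V ≥ V_ov = 1.3 V, confirming saturation.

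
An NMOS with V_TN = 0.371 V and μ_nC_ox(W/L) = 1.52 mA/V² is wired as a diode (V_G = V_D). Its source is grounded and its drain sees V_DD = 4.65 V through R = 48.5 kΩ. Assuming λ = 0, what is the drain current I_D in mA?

With gate tied to drain, V_GS = V_DS ≥ V_GS − V_TN, so the device is in saturation.
KCL at the drain: ½ k_n (V_GS − V_TN)² = (V_DD − V_GS)/R.
Let x = V_GS − 0.371. Then 36.9 x² + x − 4.279 = 0, giving x = 0.327 V (positive root), so V_GS = 0.698 V.
I_D = (V_DD − V_GS)/R = (4.65 − 0.698) / 48.5 = 0.0815 mA.

I_D = 0.0815 mA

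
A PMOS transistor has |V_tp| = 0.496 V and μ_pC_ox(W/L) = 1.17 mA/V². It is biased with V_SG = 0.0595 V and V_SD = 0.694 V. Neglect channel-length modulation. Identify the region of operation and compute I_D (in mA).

Cutoff; I_D = 0 mA

V_SG = 0.0595 V < |V_tp| = 0.496 V, so the transistor is in cutoff.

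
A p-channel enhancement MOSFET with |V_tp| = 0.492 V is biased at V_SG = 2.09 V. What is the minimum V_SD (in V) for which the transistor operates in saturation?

The boundary between triode and saturation is V_SD = V_SG − |V_tp| = V_ov.
V_ov = 2.09 − 0.492 = 1.6 V.

V_SD,sat = 1.60 V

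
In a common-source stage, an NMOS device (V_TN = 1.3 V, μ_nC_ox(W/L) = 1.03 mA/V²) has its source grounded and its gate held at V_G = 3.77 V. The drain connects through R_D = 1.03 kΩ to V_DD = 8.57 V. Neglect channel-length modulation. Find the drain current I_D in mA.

I_D = 3.14 mA

V_GS = V_G = 3.77 V, so V_ov = 3.77 − 1.3 = 2.47 V.
Assume saturation: I_D = ½ k_n V_ov² = 0.5 × 1.03 × 2.47² = 3.14 mA, giving V_DS = V_DD − I_D R_D = 8.57 − 3.14 × 1.03 = 5.33 V.
V_DS = 5.33 V ≥ V_ov = 2.47 V, confirming saturation.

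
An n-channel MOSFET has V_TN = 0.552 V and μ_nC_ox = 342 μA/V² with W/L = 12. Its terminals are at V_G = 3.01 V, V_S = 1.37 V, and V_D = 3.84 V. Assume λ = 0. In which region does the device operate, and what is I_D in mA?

Saturation; I_D = 2.43 mA

V_GS = V_G − V_S = 3.01 − 1.37 = 1.64 V; V_DS = V_D − V_S = 3.84 − 1.37 = 2.47 V.
k_n = μ_nC_ox · (W/L) = 4.104 mA/V².
V_ov = V_GS − V_TN = 1.64 − 0.552 = 1.09 V.
Since V_DS = 2.47 V ≥ V_ov = 1.09 V, the device is in saturation.
I_D = ½ k_n V_ov² = 0.5 × 4.104 × 1.09² = 2.43 mA.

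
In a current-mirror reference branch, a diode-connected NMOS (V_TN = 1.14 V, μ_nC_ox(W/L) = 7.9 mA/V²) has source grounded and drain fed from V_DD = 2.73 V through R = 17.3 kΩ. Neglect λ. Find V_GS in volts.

With gate tied to drain, V_GS = V_DS ≥ V_GS − V_TN, so the device is in saturation.
KCL at the drain: ½ k_n (V_GS − V_TN)² = (V_DD − V_GS)/R.
Let x = V_GS − 1.14. Then 68.3 x² + x − 1.59 = 0, giving x = 0.145 V (positive root), so V_GS = 1.29 V.
I_D = (V_DD − V_GS)/R = (2.73 − 1.29) / 17.3 = 0.0835 mA.

V_GS = 1.29 V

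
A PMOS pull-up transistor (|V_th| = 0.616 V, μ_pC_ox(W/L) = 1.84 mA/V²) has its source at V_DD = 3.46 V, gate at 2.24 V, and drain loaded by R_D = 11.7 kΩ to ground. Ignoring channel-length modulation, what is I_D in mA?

V_SG = V_DD − V_G = 3.46 − 2.24 = 1.22 V, so V_ov = 1.22 − 0.616 = 0.604 V.
Assume saturation: I_D = ½ k_p V_ov² = 0.5 × 1.84 × 0.604² = 0.336 mA, giving V_SD = V_DD − I_D R_D = 3.46 − 0.336 × 11.7 = -0.467 V.
But -0.467 V < V_ov = 0.604 V, so the device is actually in triode.
In triode I_D = k_p[V_ov V_SD − ½ V_SD²] and I_D = (V_DD − V_SD)/R_D. Equating: 10.8 V_SD² − 14 V_SD + 3.46 = 0, giving V_SD = 0.332 V (the root below V_ov).
I_D = (3.46 − 0.332) / 11.7 = 0.267 mA.

I_D = 0.267 mA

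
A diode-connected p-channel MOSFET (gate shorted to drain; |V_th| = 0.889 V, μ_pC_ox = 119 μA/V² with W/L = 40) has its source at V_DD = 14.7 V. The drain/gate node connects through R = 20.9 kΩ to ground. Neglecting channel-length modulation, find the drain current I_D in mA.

With gate tied to drain, V_SG = V_SD ≥ V_SG − |V_th|, so the device is in saturation.
k_p = μ_pC_ox · (W/L) = 4.76 mA/V².
KCL at the drain: ½ k_p (V_SG − |V_th|)² = (V_DD − V_SG)/R.
Let x = V_SG − 0.889. Then 49.7 x² + x − 13.81 = 0, giving x = 0.517 V (positive root), so V_SG = 1.41 V.
I_D = (V_DD − V_SG)/R = (14.7 − 1.41) / 20.9 = 0.636 mA.

I_D = 0.636 mA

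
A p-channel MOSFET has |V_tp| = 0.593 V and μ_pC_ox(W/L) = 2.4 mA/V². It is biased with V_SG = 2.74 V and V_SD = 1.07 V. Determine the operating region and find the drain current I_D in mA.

V_ov = V_SG − |V_tp| = 2.74 − 0.593 = 2.15 V.
Since V_SD = 1.07 V < V_ov = 2.15 V, the device is in the triode region.
I_D = k_p [V_ov · V_SD − ½ V_SD²] = 2.4 × [2.15 × 1.07 − 0.5 × 1.07²] = 4.14 mA.

Triode; I_D = 4.14 mA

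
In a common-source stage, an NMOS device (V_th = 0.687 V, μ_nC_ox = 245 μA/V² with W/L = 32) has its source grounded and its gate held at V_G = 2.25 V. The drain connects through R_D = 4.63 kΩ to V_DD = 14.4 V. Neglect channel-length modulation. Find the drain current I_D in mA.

I_D = 3.05 mA

V_GS = V_G = 2.25 V, so V_ov = 2.25 − 0.687 = 1.56 V.
k_n = μ_nC_ox · (W/L) = 7.84 mA/V².
Assume saturation: I_D = ½ k_n V_ov² = 0.5 × 7.84 × 1.56² = 9.58 mA, giving V_DS = V_DD − I_D R_D = 14.4 − 9.58 × 4.63 = -29.9 V.
But -29.9 V < V_ov = 1.56 V, so the device is actually in triode.
In triode I_D = k_n[V_ov V_DS − ½ V_DS²] and I_D = (V_DD − V_DS)/R_D. Equating: 18.1 V_DS² − 57.74 V_DS + 14.4 = 0, giving V_DS = 0.273 V (the root below V_ov).
I_D = (14.4 − 0.273) / 4.63 = 3.05 mA.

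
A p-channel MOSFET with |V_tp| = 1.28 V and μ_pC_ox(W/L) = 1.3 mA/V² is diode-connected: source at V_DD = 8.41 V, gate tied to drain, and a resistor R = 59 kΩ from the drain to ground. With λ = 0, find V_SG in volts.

V_SG = 1.70 V

With gate tied to drain, V_SG = V_SD ≥ V_SG − |V_tp|, so the device is in saturation.
KCL at the drain: ½ k_p (V_SG − |V_tp|)² = (V_DD − V_SG)/R.
Let x = V_SG − 1.28. Then 38.4 x² + x − 7.13 = 0, giving x = 0.418 V (positive root), so V_SG = 1.7 V.
I_D = (V_DD − V_SG)/R = (8.41 − 1.7) / 59 = 0.114 mA.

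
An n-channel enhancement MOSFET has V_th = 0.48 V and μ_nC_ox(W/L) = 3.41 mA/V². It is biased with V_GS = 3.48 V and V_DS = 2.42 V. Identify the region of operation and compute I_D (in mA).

Triode; I_D = 14.8 mA

V_ov = V_GS − V_th = 3.48 − 0.48 = 3 V.
Since V_DS = 2.42 V < V_ov = 3 V, the device is in the triode region.
I_D = k_n [V_ov · V_DS − ½ V_DS²] = 3.41 × [3 × 2.42 − 0.5 × 2.42²] = 14.8 mA.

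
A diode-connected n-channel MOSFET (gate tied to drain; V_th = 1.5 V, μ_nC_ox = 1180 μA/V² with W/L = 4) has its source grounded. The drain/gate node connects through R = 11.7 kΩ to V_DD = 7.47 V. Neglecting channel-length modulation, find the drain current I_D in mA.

I_D = 0.472 mA

With gate tied to drain, V_GS = V_DS ≥ V_GS − V_th, so the device is in saturation.
k_n = μ_nC_ox · (W/L) = 4.72 mA/V².
KCL at the drain: ½ k_n (V_GS − V_th)² = (V_DD − V_GS)/R.
Let x = V_GS − 1.5. Then 27.6 x² + x − 5.97 = 0, giving x = 0.447 V (positive root), so V_GS = 1.95 V.
I_D = (V_DD − V_GS)/R = (7.47 − 1.95) / 11.7 = 0.472 mA.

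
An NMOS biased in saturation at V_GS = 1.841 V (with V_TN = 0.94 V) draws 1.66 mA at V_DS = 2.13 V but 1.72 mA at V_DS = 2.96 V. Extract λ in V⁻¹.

With V_GS fixed, I_D ∝ (1 + λ V_DS) in saturation, so I_D2/I_D1 = (1 + λ V_DS2)/(1 + λ V_DS1).
1.72/1.66 = 1.036 = (1 + 2.96 λ)/(1 + 2.13 λ).
Solving: λ (I_D1 V_DS2 − I_D2 V_DS1) = I_D2 − I_D1, so λ = (1.72 − 1.66) / (1.66 × 2.96 − 1.72 × 2.13) = 0.06 / 1.25 = 0.048 V⁻¹.

λ = 0.0480 V⁻¹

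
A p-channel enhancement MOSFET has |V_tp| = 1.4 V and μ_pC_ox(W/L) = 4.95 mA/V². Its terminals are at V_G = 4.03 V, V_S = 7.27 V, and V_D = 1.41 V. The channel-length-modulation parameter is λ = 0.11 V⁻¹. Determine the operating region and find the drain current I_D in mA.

V_SG = V_S − V_G = 7.27 − 4.03 = 3.24 V; V_SD = V_S − V_D = 7.27 − 1.41 = 5.86 V.
V_ov = V_SG − |V_tp| = 3.24 − 1.4 = 1.84 V.
Since V_SD = 5.86 V ≥ V_ov = 1.84 V, the device is in saturation.
I_D = ½ k_p V_ov² (1 + λ V_SD) = 0.5 × 4.95 × 1.84² × (1 + 0.11 × 5.86) = 13.8 mA.

Saturation; I_D = 13.8 mA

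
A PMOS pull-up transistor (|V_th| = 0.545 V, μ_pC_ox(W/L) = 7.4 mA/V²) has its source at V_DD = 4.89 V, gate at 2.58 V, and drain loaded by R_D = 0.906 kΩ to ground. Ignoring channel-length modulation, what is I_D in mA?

V_SG = V_DD − V_G = 4.89 − 2.58 = 2.31 V, so V_ov = 2.31 − 0.545 = 1.76 V.
Assume saturation: I_D = ½ k_p V_ov² = 0.5 × 7.4 × 1.76² = 11.5 mA, giving V_SD = V_DD − I_D R_D = 4.89 − 11.5 × 0.906 = -5.55 V.
But -5.55 V < V_ov = 1.76 V, so the device is actually in triode.
In triode I_D = k_p[V_ov V_SD − ½ V_SD²] and I_D = (V_DD − V_SD)/R_D. Equating: 3.35 V_SD² − 12.83 V_SD + 4.89 = 0, giving V_SD = 0.429 V (the root below V_ov).
I_D = (4.89 − 0.429) / 0.906 = 4.92 mA.

I_D = 4.92 mA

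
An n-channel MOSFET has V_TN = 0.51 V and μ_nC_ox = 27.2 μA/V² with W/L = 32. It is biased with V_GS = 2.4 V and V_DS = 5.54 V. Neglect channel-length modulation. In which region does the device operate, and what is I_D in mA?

k_n = μ_nC_ox · (W/L) = 0.8704 mA/V².
V_ov = V_GS − V_TN = 2.4 − 0.51 = 1.89 V.
Since V_DS = 5.54 V ≥ V_ov = 1.89 V, the device is in saturation.
I_D = ½ k_n V_ov² = 0.5 × 0.8704 × 1.89² = 1.55 mA.

Saturation; I_D = 1.55 mA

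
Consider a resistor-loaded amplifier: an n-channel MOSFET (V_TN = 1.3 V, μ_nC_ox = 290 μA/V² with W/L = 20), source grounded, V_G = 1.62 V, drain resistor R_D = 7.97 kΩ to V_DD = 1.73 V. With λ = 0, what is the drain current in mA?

V_GS = V_G = 1.62 V, so V_ov = 1.62 − 1.3 = 0.32 V.
k_n = μ_nC_ox · (W/L) = 5.8 mA/V².
Assume saturation: I_D = ½ k_n V_ov² = 0.5 × 5.8 × 0.32² = 0.297 mA, giving V_DS = V_DD − I_D R_D = 1.73 − 0.297 × 7.97 = -0.637 V.
But -0.637 V < V_ov = 0.32 V, so the device is actually in triode.
In triode I_D = k_n[V_ov V_DS − ½ V_DS²] and I_D = (V_DD − V_DS)/R_D. Equating: 23.1 V_DS² − 15.79 V_DS + 1.73 = 0, giving V_DS = 0.137 V (the root below V_ov).
I_D = (1.73 − 0.137) / 7.97 = 0.2 mA.

I_D = 0.200 mA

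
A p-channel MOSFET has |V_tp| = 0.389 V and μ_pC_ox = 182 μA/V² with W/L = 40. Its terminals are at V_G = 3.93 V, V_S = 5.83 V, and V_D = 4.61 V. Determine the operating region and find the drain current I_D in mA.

Triode; I_D = 8.00 mA

V_SG = V_S − V_G = 5.83 − 3.93 = 1.9 V; V_SD = V_S − V_D = 5.83 − 4.61 = 1.22 V.
k_p = μ_pC_ox · (W/L) = 7.28 mA/V².
V_ov = V_SG − |V_tp| = 1.9 − 0.389 = 1.51 V.
Since V_SD = 1.22 V < V_ov = 1.51 V, the device is in the triode region.
I_D = k_p [V_ov · V_SD − ½ V_SD²] = 7.28 × [1.51 × 1.22 − 0.5 × 1.22²] = 8 mA.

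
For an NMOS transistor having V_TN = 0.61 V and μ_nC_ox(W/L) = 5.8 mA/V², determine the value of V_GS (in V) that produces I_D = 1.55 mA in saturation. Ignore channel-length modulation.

V_GS = 1.34 V

In saturation I_D = ½ k_n (V_GS − V_TN)², so V_GS − V_TN = √(2 I_D / k_n) = √(2 × 1.55 / 5.8) = 0.731 V.
V_GS = 0.61 + 0.731 = 1.34 V.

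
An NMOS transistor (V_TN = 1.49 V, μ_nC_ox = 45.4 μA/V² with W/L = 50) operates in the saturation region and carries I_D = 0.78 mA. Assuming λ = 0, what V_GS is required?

k_n = μ_nC_ox · (W/L) = 2.27 mA/V².
In saturation I_D = ½ k_n (V_GS − V_TN)², so V_GS − V_TN = √(2 I_D / k_n) = √(2 × 0.78 / 2.27) = 0.829 V.
V_GS = 1.49 + 0.829 = 2.32 V.

V_GS = 2.32 V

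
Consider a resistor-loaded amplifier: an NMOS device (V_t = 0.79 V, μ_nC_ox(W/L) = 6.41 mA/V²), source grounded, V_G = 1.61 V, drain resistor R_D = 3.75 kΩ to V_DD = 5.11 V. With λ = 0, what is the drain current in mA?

I_D = 1.28 mA

V_GS = V_G = 1.61 V, so V_ov = 1.61 − 0.79 = 0.82 V.
Assume saturation: I_D = ½ k_n V_ov² = 0.5 × 6.41 × 0.82² = 2.16 mA, giving V_DS = V_DD − I_D R_D = 5.11 − 2.16 × 3.75 = -2.97 V.
But -2.97 V < V_ov = 0.82 V, so the device is actually in triode.
In triode I_D = k_n[V_ov V_DS − ½ V_DS²] and I_D = (V_DD − V_DS)/R_D. Equating: 12 V_DS² − 20.71 V_DS + 5.11 = 0, giving V_DS = 0.298 V (the root below V_ov).
I_D = (5.11 − 0.298) / 3.75 = 1.28 mA.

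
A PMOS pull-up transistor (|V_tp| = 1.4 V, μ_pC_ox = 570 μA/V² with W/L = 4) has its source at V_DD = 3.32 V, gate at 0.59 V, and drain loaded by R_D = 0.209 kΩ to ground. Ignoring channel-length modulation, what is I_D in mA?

I_D = 2.02 mA

V_SG = V_DD − V_G = 3.32 − 0.59 = 2.73 V, so V_ov = 2.73 − 1.4 = 1.33 V.
k_p = μ_pC_ox · (W/L) = 2.28 mA/V².
Assume saturation: I_D = ½ k_p V_ov² = 0.5 × 2.28 × 1.33² = 2.02 mA, giving V_SD = V_DD − I_D R_D = 3.32 − 2.02 × 0.209 = 2.9 V.
V_SD = 2.9 V ≥ V_ov = 1.33 V, confirming saturation.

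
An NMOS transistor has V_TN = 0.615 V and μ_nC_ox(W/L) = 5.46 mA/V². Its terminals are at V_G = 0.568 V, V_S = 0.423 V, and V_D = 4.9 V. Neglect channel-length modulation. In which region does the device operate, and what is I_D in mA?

V_GS = V_G − V_S = 0.568 − 0.423 = 0.145 V; V_DS = V_D − V_S = 4.9 − 0.423 = 4.48 V.
V_GS = 0.145 V < V_TN = 0.615 V, so the transistor is in cutoff.

Cutoff; I_D = 0 mA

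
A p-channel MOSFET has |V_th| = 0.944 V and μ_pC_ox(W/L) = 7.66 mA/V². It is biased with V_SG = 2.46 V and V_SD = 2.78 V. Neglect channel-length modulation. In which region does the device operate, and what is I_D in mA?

V_ov = V_SG − |V_th| = 2.46 − 0.944 = 1.52 V.
Since V_SD = 2.78 V ≥ V_ov = 1.52 V, the device is in saturation.
I_D = ½ k_p V_ov² = 0.5 × 7.66 × 1.52² = 8.8 mA.

Saturation; I_D = 8.80 mA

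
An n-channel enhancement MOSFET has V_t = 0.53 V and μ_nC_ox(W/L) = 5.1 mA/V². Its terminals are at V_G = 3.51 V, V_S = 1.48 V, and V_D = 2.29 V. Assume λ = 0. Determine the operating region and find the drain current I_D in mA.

Triode; I_D = 4.52 mA

V_GS = V_G − V_S = 3.51 − 1.48 = 2.03 V; V_DS = V_D − V_S = 2.29 − 1.48 = 0.81 V.
V_ov = V_GS − V_t = 2.03 − 0.53 = 1.5 V.
Since V_DS = 0.81 V < V_ov = 1.5 V, the device is in the triode region.
I_D = k_n [V_ov · V_DS − ½ V_DS²] = 5.1 × [1.5 × 0.81 − 0.5 × 0.81²] = 4.52 mA.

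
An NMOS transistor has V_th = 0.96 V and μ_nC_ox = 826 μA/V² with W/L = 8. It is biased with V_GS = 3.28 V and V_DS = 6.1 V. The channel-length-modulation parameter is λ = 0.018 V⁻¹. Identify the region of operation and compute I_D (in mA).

Saturation; I_D = 19.7 mA

k_n = μ_nC_ox · (W/L) = 6.608 mA/V².
V_ov = V_GS − V_th = 3.28 − 0.96 = 2.32 V.
Since V_DS = 6.1 V ≥ V_ov = 2.32 V, the device is in saturation.
I_D = ½ k_n V_ov² (1 + λ V_DS) = 0.5 × 6.608 × 2.32² × (1 + 0.018 × 6.1) = 19.7 mA.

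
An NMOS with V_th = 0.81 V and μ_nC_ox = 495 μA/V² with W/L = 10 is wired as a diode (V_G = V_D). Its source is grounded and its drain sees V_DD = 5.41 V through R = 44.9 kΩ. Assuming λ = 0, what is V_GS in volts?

With gate tied to drain, V_GS = V_DS ≥ V_GS − V_th, so the device is in saturation.
k_n = μ_nC_ox · (W/L) = 4.95 mA/V².
KCL at the drain: ½ k_n (V_GS − V_th)² = (V_DD − V_GS)/R.
Let x = V_GS − 0.81. Then 111 x² + x − 4.6 = 0, giving x = 0.199 V (positive root), so V_GS = 1.01 V.
I_D = (V_DD − V_GS)/R = (5.41 − 1.01) / 44.9 = 0.098 mA.

V_GS = 1.01 V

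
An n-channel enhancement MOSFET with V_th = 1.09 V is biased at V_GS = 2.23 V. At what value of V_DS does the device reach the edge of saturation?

V_DS,sat = 1.14 V

The boundary between triode and saturation is V_DS = V_GS − V_th = V_ov.
V_ov = 2.23 − 1.09 = 1.14 V.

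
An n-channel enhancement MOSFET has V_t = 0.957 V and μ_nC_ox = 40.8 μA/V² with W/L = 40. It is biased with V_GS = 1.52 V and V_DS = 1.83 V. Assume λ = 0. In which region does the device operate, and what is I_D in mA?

Saturation; I_D = 0.259 mA

k_n = μ_nC_ox · (W/L) = 1.632 mA/V².
V_ov = V_GS − V_t = 1.52 − 0.957 = 0.563 V.
Since V_DS = 1.83 V ≥ V_ov = 0.563 V, the device is in saturation.
I_D = ½ k_n V_ov² = 0.5 × 1.632 × 0.563² = 0.259 mA.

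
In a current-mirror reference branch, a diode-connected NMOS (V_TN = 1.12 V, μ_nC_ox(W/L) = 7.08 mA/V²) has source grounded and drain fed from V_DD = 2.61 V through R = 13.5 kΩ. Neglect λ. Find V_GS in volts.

V_GS = 1.29 V

With gate tied to drain, V_GS = V_DS ≥ V_GS − V_TN, so the device is in saturation.
KCL at the drain: ½ k_n (V_GS − V_TN)² = (V_DD − V_GS)/R.
Let x = V_GS − 1.12. Then 47.8 x² + x − 1.49 = 0, giving x = 0.166 V (positive root), so V_GS = 1.29 V.
I_D = (V_DD − V_GS)/R = (2.61 − 1.29) / 13.5 = 0.098 mA.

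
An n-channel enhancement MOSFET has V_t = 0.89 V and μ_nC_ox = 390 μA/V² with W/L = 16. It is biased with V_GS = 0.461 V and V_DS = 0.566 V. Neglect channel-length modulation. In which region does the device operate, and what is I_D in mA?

V_GS = 0.461 V < V_t = 0.89 V, so the transistor is in cutoff.

Cutoff; I_D = 0 mA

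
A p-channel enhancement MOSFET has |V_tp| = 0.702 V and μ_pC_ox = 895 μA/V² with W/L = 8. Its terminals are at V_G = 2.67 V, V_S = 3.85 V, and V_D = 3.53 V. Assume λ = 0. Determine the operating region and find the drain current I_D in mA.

V_SG = V_S − V_G = 3.85 − 2.67 = 1.18 V; V_SD = V_S − V_D = 3.85 − 3.53 = 0.32 V.
k_p = μ_pC_ox · (W/L) = 7.16 mA/V².
V_ov = V_SG − |V_tp| = 1.18 − 0.702 = 0.478 V.
Since V_SD = 0.32 V < V_ov = 0.478 V, the device is in the triode region.
I_D = k_p [V_ov · V_SD − ½ V_SD²] = 7.16 × [0.478 × 0.32 − 0.5 × 0.32²] = 0.729 mA.

Triode; I_D = 0.729 mA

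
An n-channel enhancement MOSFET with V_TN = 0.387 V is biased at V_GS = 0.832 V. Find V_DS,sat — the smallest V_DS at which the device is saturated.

The boundary between triode and saturation is V_DS = V_GS − V_TN = V_ov.
V_ov = 0.832 − 0.387 = 0.445 V.

V_DS,sat = 0.445 V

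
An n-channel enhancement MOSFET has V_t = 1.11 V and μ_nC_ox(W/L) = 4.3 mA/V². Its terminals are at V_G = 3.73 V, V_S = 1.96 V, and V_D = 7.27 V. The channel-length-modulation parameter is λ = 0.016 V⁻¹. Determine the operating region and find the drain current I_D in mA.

Saturation; I_D = 1.02 mA

V_GS = V_G − V_S = 3.73 − 1.96 = 1.77 V; V_DS = V_D − V_S = 7.27 − 1.96 = 5.31 V.
V_ov = V_GS − V_t = 1.77 − 1.11 = 0.66 V.
Since V_DS = 5.31 V ≥ V_ov = 0.66 V, the device is in saturation.
I_D = ½ k_n V_ov² (1 + λ V_DS) = 0.5 × 4.3 × 0.66² × (1 + 0.016 × 5.31) = 1.02 mA.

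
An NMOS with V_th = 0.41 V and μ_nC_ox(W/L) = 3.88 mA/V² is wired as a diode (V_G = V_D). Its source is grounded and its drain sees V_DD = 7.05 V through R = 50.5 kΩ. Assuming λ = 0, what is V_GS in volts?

V_GS = 0.665 V

With gate tied to drain, V_GS = V_DS ≥ V_GS − V_th, so the device is in saturation.
KCL at the drain: ½ k_n (V_GS − V_th)² = (V_DD − V_GS)/R.
Let x = V_GS − 0.41. Then 98 x² + x − 6.64 = 0, giving x = 0.255 V (positive root), so V_GS = 0.665 V.
I_D = (V_DD − V_GS)/R = (7.05 − 0.665) / 50.5 = 0.126 mA.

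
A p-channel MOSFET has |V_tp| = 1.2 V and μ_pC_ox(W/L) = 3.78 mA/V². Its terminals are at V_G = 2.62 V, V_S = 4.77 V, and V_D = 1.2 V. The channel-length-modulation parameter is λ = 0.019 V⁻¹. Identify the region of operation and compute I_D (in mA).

Saturation; I_D = 1.82 mA

V_SG = V_S − V_G = 4.77 − 2.62 = 2.15 V; V_SD = V_S − V_D = 4.77 − 1.2 = 3.57 V.
V_ov = V_SG − |V_tp| = 2.15 − 1.2 = 0.95 V.
Since V_SD = 3.57 V ≥ V_ov = 0.95 V, the device is in saturation.
I_D = ½ k_p V_ov² (1 + λ V_SD) = 0.5 × 3.78 × 0.95² × (1 + 0.019 × 3.57) = 1.82 mA.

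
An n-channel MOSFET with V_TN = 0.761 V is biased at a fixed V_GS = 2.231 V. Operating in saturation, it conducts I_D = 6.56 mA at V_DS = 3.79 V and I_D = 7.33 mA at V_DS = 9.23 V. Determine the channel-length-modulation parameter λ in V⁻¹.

λ = 0.0235 V⁻¹

With V_GS fixed, I_D ∝ (1 + λ V_DS) in saturation, so I_D2/I_D1 = (1 + λ V_DS2)/(1 + λ V_DS1).
7.33/6.56 = 1.117 = (1 + 9.23 λ)/(1 + 3.79 λ).
Solving: λ (I_D1 V_DS2 − I_D2 V_DS1) = I_D2 − I_D1, so λ = (7.33 − 6.56) / (6.56 × 9.23 − 7.33 × 3.79) = 0.77 / 32.8 = 0.0235 V⁻¹.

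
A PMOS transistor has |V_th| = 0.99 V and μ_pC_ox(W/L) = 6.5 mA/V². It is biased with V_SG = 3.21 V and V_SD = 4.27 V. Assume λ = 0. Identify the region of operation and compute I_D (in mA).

Saturation; I_D = 16.0 mA

V_ov = V_SG − |V_th| = 3.21 − 0.99 = 2.22 V.
Since V_SD = 4.27 V ≥ V_ov = 2.22 V, the device is in saturation.
I_D = ½ k_p V_ov² = 0.5 × 6.5 × 2.22² = 16 mA.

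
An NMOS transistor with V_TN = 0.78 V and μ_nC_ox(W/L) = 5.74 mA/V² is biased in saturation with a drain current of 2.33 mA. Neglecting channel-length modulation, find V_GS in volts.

In saturation I_D = ½ k_n (V_GS − V_TN)², so V_GS − V_TN = √(2 I_D / k_n) = √(2 × 2.33 / 5.74) = 0.901 V.
V_GS = 0.78 + 0.901 = 1.68 V.

V_GS = 1.68 V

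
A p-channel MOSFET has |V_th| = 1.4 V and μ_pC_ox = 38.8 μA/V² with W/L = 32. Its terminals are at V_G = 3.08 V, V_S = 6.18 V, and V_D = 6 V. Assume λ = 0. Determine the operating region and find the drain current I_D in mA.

Triode; I_D = 0.360 mA

V_SG = V_S − V_G = 6.18 − 3.08 = 3.1 V; V_SD = V_S − V_D = 6.18 − 6 = 0.18 V.
k_p = μ_pC_ox · (W/L) = 1.242 mA/V².
V_ov = V_SG − |V_th| = 3.1 − 1.4 = 1.7 V.
Since V_SD = 0.18 V < V_ov = 1.7 V, the device is in the triode region.
I_D = k_p [V_ov · V_SD − ½ V_SD²] = 1.242 × [1.7 × 0.18 − 0.5 × 0.18²] = 0.36 mA.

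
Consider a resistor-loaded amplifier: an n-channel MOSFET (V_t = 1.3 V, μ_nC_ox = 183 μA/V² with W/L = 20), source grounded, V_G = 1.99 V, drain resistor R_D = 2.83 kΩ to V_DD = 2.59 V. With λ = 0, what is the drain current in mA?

V_GS = V_G = 1.99 V, so V_ov = 1.99 − 1.3 = 0.69 V.
k_n = μ_nC_ox · (W/L) = 3.66 mA/V².
Assume saturation: I_D = ½ k_n V_ov² = 0.5 × 3.66 × 0.69² = 0.871 mA, giving V_DS = V_DD − I_D R_D = 2.59 − 0.871 × 2.83 = 0.124 V.
But 0.124 V < V_ov = 0.69 V, so the device is actually in triode.
In triode I_D = k_n[V_ov V_DS − ½ V_DS²] and I_D = (V_DD − V_DS)/R_D. Equating: 5.18 V_DS² − 8.147 V_DS + 2.59 = 0, giving V_DS = 0.442 V (the root below V_ov).
I_D = (2.59 − 0.442) / 2.83 = 0.759 mA.

I_D = 0.759 mA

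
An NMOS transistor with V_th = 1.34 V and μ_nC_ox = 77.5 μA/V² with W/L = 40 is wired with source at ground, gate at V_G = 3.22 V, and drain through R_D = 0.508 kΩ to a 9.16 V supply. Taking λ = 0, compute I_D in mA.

V_GS = V_G = 3.22 V, so V_ov = 3.22 − 1.34 = 1.88 V.
k_n = μ_nC_ox · (W/L) = 3.1 mA/V².
Assume saturation: I_D = ½ k_n V_ov² = 0.5 × 3.1 × 1.88² = 5.48 mA, giving V_DS = V_DD − I_D R_D = 9.16 − 5.48 × 0.508 = 6.38 V.
V_DS = 6.38 V ≥ V_ov = 1.88 V, confirming saturation.

I_D = 5.48 mA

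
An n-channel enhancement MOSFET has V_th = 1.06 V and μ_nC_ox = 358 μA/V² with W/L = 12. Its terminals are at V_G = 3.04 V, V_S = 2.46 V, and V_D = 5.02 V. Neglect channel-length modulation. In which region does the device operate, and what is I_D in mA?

Cutoff; I_D = 0 mA

V_GS = V_G − V_S = 3.04 − 2.46 = 0.58 V; V_DS = V_D − V_S = 5.02 − 2.46 = 2.56 V.
V_GS = 0.58 V < V_th = 1.06 V, so the transistor is in cutoff.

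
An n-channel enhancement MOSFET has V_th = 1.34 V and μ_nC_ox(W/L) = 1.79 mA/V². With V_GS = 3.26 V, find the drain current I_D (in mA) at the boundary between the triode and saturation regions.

At the boundary V_DS = V_ov = V_GS − V_th = 3.26 − 1.34 = 1.92 V.
I_D = ½ k_n V_ov² = 0.5 × 1.79 × 1.92² = 3.3 mA.

I_D = 3.30 mA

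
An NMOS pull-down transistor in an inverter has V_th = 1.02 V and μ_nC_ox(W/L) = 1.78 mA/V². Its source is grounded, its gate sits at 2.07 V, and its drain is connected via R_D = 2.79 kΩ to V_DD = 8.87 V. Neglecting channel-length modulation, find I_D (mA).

V_GS = V_G = 2.07 V, so V_ov = 2.07 − 1.02 = 1.05 V.
Assume saturation: I_D = ½ k_n V_ov² = 0.5 × 1.78 × 1.05² = 0.981 mA, giving V_DS = V_DD − I_D R_D = 8.87 − 0.981 × 2.79 = 6.13 V.
V_DS = 6.13 V ≥ V_ov = 1.05 V, confirming saturation.

I_D = 0.981 mA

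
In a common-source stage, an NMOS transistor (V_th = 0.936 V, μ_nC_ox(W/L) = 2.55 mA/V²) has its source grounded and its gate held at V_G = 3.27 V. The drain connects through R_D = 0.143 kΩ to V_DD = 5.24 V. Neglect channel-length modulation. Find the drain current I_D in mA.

I_D = 6.95 mA

V_GS = V_G = 3.27 V, so V_ov = 3.27 − 0.936 = 2.33 V.
Assume saturation: I_D = ½ k_n V_ov² = 0.5 × 2.55 × 2.33² = 6.95 mA, giving V_DS = V_DD − I_D R_D = 5.24 − 6.95 × 0.143 = 4.25 V.
V_DS = 4.25 V ≥ V_ov = 2.33 V, confirming saturation.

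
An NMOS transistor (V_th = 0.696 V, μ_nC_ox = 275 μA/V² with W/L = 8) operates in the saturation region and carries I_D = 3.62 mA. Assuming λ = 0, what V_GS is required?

V_GS = 2.51 V

k_n = μ_nC_ox · (W/L) = 2.2 mA/V².
In saturation I_D = ½ k_n (V_GS − V_th)², so V_GS − V_th = √(2 I_D / k_n) = √(2 × 3.62 / 2.2) = 1.81 V.
V_GS = 0.696 + 1.81 = 2.51 V.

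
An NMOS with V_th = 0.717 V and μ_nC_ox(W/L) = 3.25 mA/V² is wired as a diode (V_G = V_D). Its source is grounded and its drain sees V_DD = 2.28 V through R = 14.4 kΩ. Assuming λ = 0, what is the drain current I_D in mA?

I_D = 0.0920 mA

With gate tied to drain, V_GS = V_DS ≥ V_GS − V_th, so the device is in saturation.
KCL at the drain: ½ k_n (V_GS − V_th)² = (V_DD − V_GS)/R.
Let x = V_GS − 0.717. Then 23.4 x² + x − 1.563 = 0, giving x = 0.238 V (positive root), so V_GS = 0.955 V.
I_D = (V_DD − V_GS)/R = (2.28 − 0.955) / 14.4 = 0.092 mA.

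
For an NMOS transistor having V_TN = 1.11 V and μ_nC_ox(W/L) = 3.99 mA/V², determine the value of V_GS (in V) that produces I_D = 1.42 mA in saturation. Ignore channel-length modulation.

V_GS = 1.95 V

In saturation I_D = ½ k_n (V_GS − V_TN)², so V_GS − V_TN = √(2 I_D / k_n) = √(2 × 1.42 / 3.99) = 0.844 V.
V_GS = 1.11 + 0.844 = 1.95 V.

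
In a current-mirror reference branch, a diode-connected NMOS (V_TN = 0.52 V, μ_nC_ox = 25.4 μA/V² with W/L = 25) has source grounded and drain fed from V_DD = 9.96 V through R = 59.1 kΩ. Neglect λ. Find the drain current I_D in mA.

I_D = 0.148 mA

With gate tied to drain, V_GS = V_DS ≥ V_GS − V_TN, so the device is in saturation.
k_n = μ_nC_ox · (W/L) = 0.635 mA/V².
KCL at the drain: ½ k_n (V_GS − V_TN)² = (V_DD − V_GS)/R.
Let x = V_GS − 0.52. Then 18.8 x² + x − 9.44 = 0, giving x = 0.683 V (positive root), so V_GS = 1.2 V.
I_D = (V_DD − V_GS)/R = (9.96 − 1.2) / 59.1 = 0.148 mA.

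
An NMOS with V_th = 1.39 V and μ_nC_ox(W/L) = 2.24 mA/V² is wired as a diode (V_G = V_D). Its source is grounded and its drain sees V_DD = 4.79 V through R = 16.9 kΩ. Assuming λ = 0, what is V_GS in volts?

With gate tied to drain, V_GS = V_DS ≥ V_GS − V_th, so the device is in saturation.
KCL at the drain: ½ k_n (V_GS − V_th)² = (V_DD − V_GS)/R.
Let x = V_GS − 1.39. Then 18.9 x² + x − 3.4 = 0, giving x = 0.398 V (positive root), so V_GS = 1.79 V.
I_D = (V_DD − V_GS)/R = (4.79 − 1.79) / 16.9 = 0.178 mA.

V_GS = 1.79 V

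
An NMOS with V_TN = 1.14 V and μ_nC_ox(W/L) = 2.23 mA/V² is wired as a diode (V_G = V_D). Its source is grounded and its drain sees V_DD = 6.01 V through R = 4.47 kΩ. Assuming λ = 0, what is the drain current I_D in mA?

I_D = 0.890 mA

With gate tied to drain, V_GS = V_DS ≥ V_GS − V_TN, so the device is in saturation.
KCL at the drain: ½ k_n (V_GS − V_TN)² = (V_DD − V_GS)/R.
Let x = V_GS − 1.14. Then 4.98 x² + x − 4.87 = 0, giving x = 0.893 V (positive root), so V_GS = 2.03 V.
I_D = (V_DD − V_GS)/R = (6.01 − 2.03) / 4.47 = 0.89 mA.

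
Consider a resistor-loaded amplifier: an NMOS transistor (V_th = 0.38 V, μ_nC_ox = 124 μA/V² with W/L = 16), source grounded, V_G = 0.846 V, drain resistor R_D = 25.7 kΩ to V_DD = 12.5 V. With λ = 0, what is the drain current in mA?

V_GS = V_G = 0.846 V, so V_ov = 0.846 − 0.38 = 0.466 V.
k_n = μ_nC_ox · (W/L) = 1.984 mA/V².
Assume saturation: I_D = ½ k_n V_ov² = 0.5 × 1.984 × 0.466² = 0.215 mA, giving V_DS = V_DD − I_D R_D = 12.5 − 0.215 × 25.7 = 6.96 V.
V_DS = 6.96 V ≥ V_ov = 0.466 V, confirming saturation.

I_D = 0.215 mA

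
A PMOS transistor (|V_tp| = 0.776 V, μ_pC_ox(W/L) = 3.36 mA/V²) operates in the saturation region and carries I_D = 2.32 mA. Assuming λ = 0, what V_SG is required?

In saturation I_D = ½ k_p (V_SG − |V_tp|)², so V_SG − |V_tp| = √(2 I_D / k_p) = √(2 × 2.32 / 3.36) = 1.18 V.
V_SG = 0.776 + 1.18 = 1.95 V.

V_SG = 1.95 V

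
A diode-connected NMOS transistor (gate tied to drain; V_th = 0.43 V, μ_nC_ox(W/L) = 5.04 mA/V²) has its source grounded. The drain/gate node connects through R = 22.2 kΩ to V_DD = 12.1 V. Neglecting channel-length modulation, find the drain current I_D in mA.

With gate tied to drain, V_GS = V_DS ≥ V_GS − V_th, so the device is in saturation.
KCL at the drain: ½ k_n (V_GS − V_th)² = (V_DD − V_GS)/R.
Let x = V_GS − 0.43. Then 55.9 x² + x − 11.67 = 0, giving x = 0.448 V (positive root), so V_GS = 0.878 V.
I_D = (V_DD − V_GS)/R = (12.1 − 0.878) / 22.2 = 0.506 mA.

I_D = 0.506 mA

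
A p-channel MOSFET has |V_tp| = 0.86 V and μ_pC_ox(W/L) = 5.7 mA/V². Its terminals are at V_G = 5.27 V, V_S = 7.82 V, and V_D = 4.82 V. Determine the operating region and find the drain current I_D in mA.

V_SG = V_S − V_G = 7.82 − 5.27 = 2.55 V; V_SD = V_S − V_D = 7.82 − 4.82 = 3 V.
V_ov = V_SG − |V_tp| = 2.55 − 0.86 = 1.69 V.
Since V_SD = 3 V ≥ V_ov = 1.69 V, the device is in saturation.
I_D = ½ k_p V_ov² = 0.5 × 5.7 × 1.69² = 8.14 mA.

Saturation; I_D = 8.14 mA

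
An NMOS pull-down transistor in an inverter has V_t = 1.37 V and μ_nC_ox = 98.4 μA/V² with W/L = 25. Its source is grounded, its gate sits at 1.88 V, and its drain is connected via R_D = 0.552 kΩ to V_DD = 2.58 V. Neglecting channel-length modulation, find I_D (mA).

I_D = 0.320 mA

V_GS = V_G = 1.88 V, so V_ov = 1.88 − 1.37 = 0.51 V.
k_n = μ_nC_ox · (W/L) = 2.46 mA/V².
Assume saturation: I_D = ½ k_n V_ov² = 0.5 × 2.46 × 0.51² = 0.32 mA, giving V_DS = V_DD − I_D R_D = 2.58 − 0.32 × 0.552 = 2.4 V.
V_DS = 2.4 V ≥ V_ov = 0.51 V, confirming saturation.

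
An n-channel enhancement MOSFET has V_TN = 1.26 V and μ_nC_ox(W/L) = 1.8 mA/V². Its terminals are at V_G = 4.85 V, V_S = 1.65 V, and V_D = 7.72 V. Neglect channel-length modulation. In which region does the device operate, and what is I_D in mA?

V_GS = V_G − V_S = 4.85 − 1.65 = 3.2 V; V_DS = V_D − V_S = 7.72 − 1.65 = 6.07 V.
V_ov = V_GS − V_TN = 3.2 − 1.26 = 1.94 V.
Since V_DS = 6.07 V ≥ V_ov = 1.94 V, the device is in saturation.
I_D = ½ k_n V_ov² = 0.5 × 1.8 × 1.94² = 3.39 mA.

Saturation; I_D = 3.39 mA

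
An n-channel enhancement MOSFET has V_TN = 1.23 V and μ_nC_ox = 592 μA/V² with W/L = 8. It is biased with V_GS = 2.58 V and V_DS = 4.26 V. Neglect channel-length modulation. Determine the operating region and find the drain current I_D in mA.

Saturation; I_D = 4.32 mA

k_n = μ_nC_ox · (W/L) = 4.736 mA/V².
V_ov = V_GS − V_TN = 2.58 − 1.23 = 1.35 V.
Since V_DS = 4.26 V ≥ V_ov = 1.35 V, the device is in saturation.
I_D = ½ k_n V_ov² = 0.5 × 4.736 × 1.35² = 4.32 mA.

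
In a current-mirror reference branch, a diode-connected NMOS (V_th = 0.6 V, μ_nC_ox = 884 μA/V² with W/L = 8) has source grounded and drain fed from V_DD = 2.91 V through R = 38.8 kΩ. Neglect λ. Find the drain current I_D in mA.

I_D = 0.0563 mA

With gate tied to drain, V_GS = V_DS ≥ V_GS − V_th, so the device is in saturation.
k_n = μ_nC_ox · (W/L) = 7.072 mA/V².
KCL at the drain: ½ k_n (V_GS − V_th)² = (V_DD − V_GS)/R.
Let x = V_GS − 0.6. Then 137 x² + x − 2.31 = 0, giving x = 0.126 V (positive root), so V_GS = 0.726 V.
I_D = (V_DD − V_GS)/R = (2.91 − 0.726) / 38.8 = 0.0563 mA.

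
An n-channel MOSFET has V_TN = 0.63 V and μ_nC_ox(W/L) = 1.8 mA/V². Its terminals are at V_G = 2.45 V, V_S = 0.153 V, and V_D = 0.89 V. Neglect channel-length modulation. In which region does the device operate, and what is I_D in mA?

V_GS = V_G − V_S = 2.45 − 0.153 = 2.3 V; V_DS = V_D − V_S = 0.89 − 0.153 = 0.737 V.
V_ov = V_GS − V_TN = 2.3 − 0.63 = 1.67 V.
Since V_DS = 0.737 V < V_ov = 1.67 V, the device is in the triode region.
I_D = k_n [V_ov · V_DS − ½ V_DS²] = 1.8 × [1.67 × 0.737 − 0.5 × 0.737²] = 1.72 mA.

Triode; I_D = 1.72 mA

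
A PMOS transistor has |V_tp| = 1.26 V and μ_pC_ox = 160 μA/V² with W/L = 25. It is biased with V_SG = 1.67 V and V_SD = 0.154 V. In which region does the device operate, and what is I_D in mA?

Triode; I_D = 0.205 mA

k_p = μ_pC_ox · (W/L) = 4 mA/V².
V_ov = V_SG − |V_tp| = 1.67 − 1.26 = 0.41 V.
Since V_SD = 0.154 V < V_ov = 0.41 V, the device is in the triode region.
I_D = k_p [V_ov · V_SD − ½ V_SD²] = 4 × [0.41 × 0.154 − 0.5 × 0.154²] = 0.205 mA.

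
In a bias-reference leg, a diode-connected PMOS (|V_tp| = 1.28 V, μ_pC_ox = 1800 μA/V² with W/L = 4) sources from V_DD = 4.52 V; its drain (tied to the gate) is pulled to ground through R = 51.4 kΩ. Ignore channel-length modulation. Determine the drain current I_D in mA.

With gate tied to drain, V_SG = V_SD ≥ V_SG − |V_tp|, so the device is in saturation.
k_p = μ_pC_ox · (W/L) = 7.2 mA/V².
KCL at the drain: ½ k_p (V_SG − |V_tp|)² = (V_DD − V_SG)/R.
Let x = V_SG − 1.28. Then 185 x² + x − 3.24 = 0, giving x = 0.13 V (positive root), so V_SG = 1.41 V.
I_D = (V_DD − V_SG)/R = (4.52 − 1.41) / 51.4 = 0.0605 mA.

I_D = 0.0605 mA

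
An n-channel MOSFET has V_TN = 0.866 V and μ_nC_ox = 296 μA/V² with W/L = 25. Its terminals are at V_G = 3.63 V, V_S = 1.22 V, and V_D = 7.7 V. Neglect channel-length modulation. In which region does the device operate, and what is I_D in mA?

Saturation; I_D = 8.82 mA

V_GS = V_G − V_S = 3.63 − 1.22 = 2.41 V; V_DS = V_D − V_S = 7.7 − 1.22 = 6.48 V.
k_n = μ_nC_ox · (W/L) = 7.4 mA/V².
V_ov = V_GS − V_TN = 2.41 − 0.866 = 1.54 V.
Since V_DS = 6.48 V ≥ V_ov = 1.54 V, the device is in saturation.
I_D = ½ k_n V_ov² = 0.5 × 7.4 × 1.54² = 8.82 mA.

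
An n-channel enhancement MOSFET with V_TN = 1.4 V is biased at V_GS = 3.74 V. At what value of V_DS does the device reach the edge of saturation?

V_DS,sat = 2.34 V

The boundary between triode and saturation is V_DS = V_GS − V_TN = V_ov.
V_ov = 3.74 − 1.4 = 2.34 V.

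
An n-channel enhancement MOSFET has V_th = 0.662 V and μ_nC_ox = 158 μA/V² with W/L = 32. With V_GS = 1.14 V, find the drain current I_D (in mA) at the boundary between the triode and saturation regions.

I_D = 0.578 mA

At the boundary V_DS = V_ov = V_GS − V_th = 1.14 − 0.662 = 0.478 V.
k_n = μ_nC_ox · (W/L) = 5.056 mA/V².
I_D = ½ k_n V_ov² = 0.5 × 5.056 × 0.478² = 0.578 mA.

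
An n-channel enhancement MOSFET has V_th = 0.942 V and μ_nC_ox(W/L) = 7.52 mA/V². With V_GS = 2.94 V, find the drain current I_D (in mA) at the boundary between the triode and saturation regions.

I_D = 15.0 mA

At the boundary V_DS = V_ov = V_GS − V_th = 2.94 − 0.942 = 2 V.
I_D = ½ k_n V_ov² = 0.5 × 7.52 × 2² = 15 mA.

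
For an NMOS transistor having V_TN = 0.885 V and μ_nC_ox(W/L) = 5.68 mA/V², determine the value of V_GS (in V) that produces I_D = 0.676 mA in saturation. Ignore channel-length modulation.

V_GS = 1.37 V

In saturation I_D = ½ k_n (V_GS − V_TN)², so V_GS − V_TN = √(2 I_D / k_n) = √(2 × 0.676 / 5.68) = 0.488 V.
V_GS = 0.885 + 0.488 = 1.37 V.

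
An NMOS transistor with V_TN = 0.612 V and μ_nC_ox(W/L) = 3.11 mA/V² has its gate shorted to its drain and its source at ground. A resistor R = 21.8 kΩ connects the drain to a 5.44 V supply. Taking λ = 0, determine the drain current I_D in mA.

With gate tied to drain, V_GS = V_DS ≥ V_GS − V_TN, so the device is in saturation.
KCL at the drain: ½ k_n (V_GS − V_TN)² = (V_DD − V_GS)/R.
Let x = V_GS − 0.612. Then 33.9 x² + x − 4.828 = 0, giving x = 0.363 V (positive root), so V_GS = 0.975 V.
I_D = (V_DD − V_GS)/R = (5.44 − 0.975) / 21.8 = 0.205 mA.

I_D = 0.205 mA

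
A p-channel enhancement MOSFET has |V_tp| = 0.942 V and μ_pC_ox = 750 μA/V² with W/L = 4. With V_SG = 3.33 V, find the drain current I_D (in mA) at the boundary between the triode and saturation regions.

At the boundary V_SD = V_ov = V_SG − |V_tp| = 3.33 − 0.942 = 2.39 V.
k_p = μ_pC_ox · (W/L) = 3 mA/V².
I_D = ½ k_p V_ov² = 0.5 × 3 × 2.39² = 8.55 mA.

I_D = 8.55 mA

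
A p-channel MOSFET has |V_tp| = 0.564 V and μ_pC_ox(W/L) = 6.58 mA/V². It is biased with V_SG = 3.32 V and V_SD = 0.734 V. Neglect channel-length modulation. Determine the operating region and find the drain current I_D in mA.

Triode; I_D = 11.5 mA

V_ov = V_SG − |V_tp| = 3.32 − 0.564 = 2.76 V.
Since V_SD = 0.734 V < V_ov = 2.76 V, the device is in the triode region.
I_D = k_p [V_ov · V_SD − ½ V_SD²] = 6.58 × [2.76 × 0.734 − 0.5 × 0.734²] = 11.5 mA.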